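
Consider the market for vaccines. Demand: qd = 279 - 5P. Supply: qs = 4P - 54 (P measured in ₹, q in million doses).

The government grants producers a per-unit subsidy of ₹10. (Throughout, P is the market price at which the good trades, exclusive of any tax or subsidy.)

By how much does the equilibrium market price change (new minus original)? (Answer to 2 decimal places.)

Before the shock: 279 - 5P = 4P - 54 ⇒ 333 = 9P ⇒ P = 37, q = 94.
Since sellers receive the price plus the subsidy, the effective supply curve becomes qs = 4P - 14.
Clearing the new market: 279 - 5P = 4P - 14, so P = 293/9 ≈ 32.5556 and q = 1046/9 ≈ 116.2222.
ΔP = 32.5556 − 37 = -4.44.

-4.44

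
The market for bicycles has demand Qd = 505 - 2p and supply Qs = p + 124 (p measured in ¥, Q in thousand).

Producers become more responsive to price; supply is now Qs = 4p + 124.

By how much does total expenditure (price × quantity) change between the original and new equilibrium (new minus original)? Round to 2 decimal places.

-7874.00

Before the shock: 505 - 2p = p + 124 ⇒ 381 = 3p ⇒ p = 127, Q = 251.
With the change applied: demand Qd = 505 - 2p, supply Qs = 4p + 124.
New equilibrium: 505 - 2p = 4p + 124 ⇒ 381 = 6p ⇒ p = 63.5, Q = 378.
Expenditure moves from 127×251 = 31877 to 63.5×378 = 24003; change = -7874.00.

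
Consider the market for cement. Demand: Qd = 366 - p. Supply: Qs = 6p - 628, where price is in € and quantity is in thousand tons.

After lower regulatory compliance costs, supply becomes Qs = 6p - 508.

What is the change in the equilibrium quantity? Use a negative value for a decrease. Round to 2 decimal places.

+17.14

Solve the original market: 366 - p = 6p - 628, hence p = 142 and Q = 224.
The new curves are Qd = 366 - p (demand) and Qs = 6p - 508 (supply).
Setting them equal: 366 - p = 6p - 508 → 874 = 7p, so p = 874/7 ≈ 124.8571 and Q = 1688/7 ≈ 241.1429.
ΔQ = 241.1429 − 224 = +17.14.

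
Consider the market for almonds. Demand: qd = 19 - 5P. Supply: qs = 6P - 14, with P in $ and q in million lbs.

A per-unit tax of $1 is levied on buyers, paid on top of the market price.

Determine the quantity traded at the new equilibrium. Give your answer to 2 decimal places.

1.27

Original equilibrium: 19 - 5P = 6P - 14 gives 33 = 11P, so P = 3 and q = 4.
Since buyers pay the price plus the tax, the effective demand curve becomes qd = 14 - 5P.
Setting them equal: 14 - 5P = 6P - 14 → 28 = 11P, so P = 28/11 ≈ 2.5455 and q = 14/11 ≈ 1.2727.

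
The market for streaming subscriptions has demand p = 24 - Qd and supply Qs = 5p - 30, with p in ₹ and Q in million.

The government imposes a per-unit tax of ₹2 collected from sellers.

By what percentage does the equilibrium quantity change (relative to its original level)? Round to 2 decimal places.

Original equilibrium: 24 - p = 5p - 30 gives 54 = 6p, so p = 9 and Q = 15.
Since sellers keep the price net of the tax, the effective supply curve becomes Qs = 5p - 40.
New equilibrium: 24 - p = 5p - 40 ⇒ 64 = 6p ⇒ p = 32/3 ≈ 10.6667, Q = 40/3 ≈ 13.3333.
%ΔQ = (13.3333 − 15) / 15 × 100 = -11.11%.

-11.11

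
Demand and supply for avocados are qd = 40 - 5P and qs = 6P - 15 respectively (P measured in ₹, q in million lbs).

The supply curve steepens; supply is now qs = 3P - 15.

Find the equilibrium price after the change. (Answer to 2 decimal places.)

Solve the original market: 40 - 5P = 6P - 15, hence P = 5 and q = 15.
The new curves are qd = 40 - 5P (demand) and qs = 3P - 15 (supply).
Clearing the new market: 40 - 5P = 3P - 15, so P = 6.875 and q = 5.625.

6.88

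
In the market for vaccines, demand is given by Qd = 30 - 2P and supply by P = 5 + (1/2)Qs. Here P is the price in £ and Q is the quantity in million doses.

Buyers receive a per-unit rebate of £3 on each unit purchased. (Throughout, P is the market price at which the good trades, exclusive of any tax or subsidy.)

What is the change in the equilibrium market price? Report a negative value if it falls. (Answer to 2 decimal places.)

+1.50

Before the shock: 30 - 2P = 2P - 10 ⇒ 40 = 4P ⇒ P = 10, Q = 10.
Since buyers' out-of-pocket price is the market price minus the rebate, the effective demand curve becomes Qd = 36 - 2P.
New equilibrium: 36 - 2P = 2P - 10 ⇒ 46 = 4P ⇒ P = 11.5, Q = 13.
ΔP = 11.5 − 10 = +1.50.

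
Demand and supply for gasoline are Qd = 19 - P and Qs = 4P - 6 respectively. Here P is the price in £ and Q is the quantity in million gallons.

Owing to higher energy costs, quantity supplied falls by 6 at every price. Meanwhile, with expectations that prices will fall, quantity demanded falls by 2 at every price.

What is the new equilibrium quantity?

Initially, 19 - P = 4P - 6, so 25 = 5P and P = 5, Q = 14.
The shock moves the curves to Qd = 17 - P and Qs = 4P - 12.
New equilibrium: 17 - P = 4P - 12 ⇒ 29 = 5P ⇒ P = 5.8, Q = 11.2.

11.2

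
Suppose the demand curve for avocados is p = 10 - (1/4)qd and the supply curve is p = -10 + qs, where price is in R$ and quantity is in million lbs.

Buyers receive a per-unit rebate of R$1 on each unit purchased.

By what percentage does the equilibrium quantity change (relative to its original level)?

+5

Initially, 40 - 4p = p + 10, so 30 = 5p and p = 6, q = 16.
Since buyers' out-of-pocket price is the market price minus the rebate, the effective demand curve becomes qd = 44 - 4p.
Clearing the new market: 44 - 4p = p + 10, so p = 6.8 and q = 16.8.
%Δq = (16.8 − 16) / 16 × 100 = +5%.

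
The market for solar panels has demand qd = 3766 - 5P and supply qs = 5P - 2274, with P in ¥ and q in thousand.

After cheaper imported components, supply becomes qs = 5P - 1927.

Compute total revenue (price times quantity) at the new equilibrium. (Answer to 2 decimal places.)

523471.35

Initially, 3766 - 5P = 5P - 2274, so 6040 = 10P and P = 604, q = 746.
After the shift, demand is qd = 3766 - 5P and supply is qs = 5P - 1927.
Clearing the new market: 3766 - 5P = 5P - 1927, so P = 569.3 and q = 919.5.
New expenditure = 569.3 × 919.5 = 523471.35.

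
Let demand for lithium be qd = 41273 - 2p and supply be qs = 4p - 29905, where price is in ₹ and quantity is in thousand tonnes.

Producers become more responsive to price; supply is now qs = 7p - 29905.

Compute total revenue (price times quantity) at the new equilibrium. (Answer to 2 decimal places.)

Before the shock: 41273 - 2p = 4p - 29905 ⇒ 71178 = 6p ⇒ p = 11863, q = 17547.
The new curves are qd = 41273 - 2p (demand) and qs = 7p - 29905 (supply).
Equate the new curves: 41273 - 2p = 7p - 29905, giving 71178 = 9p, p = 23726/3 ≈ 7908.6667, q = 76367/3 ≈ 25455.6667.
New expenditure = 7908.6667 × 25455.6667 = 201320382.44.

201320382.44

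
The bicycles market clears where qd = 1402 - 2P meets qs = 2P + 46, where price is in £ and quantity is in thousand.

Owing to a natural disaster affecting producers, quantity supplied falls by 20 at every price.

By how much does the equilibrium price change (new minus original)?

Before the shock: 1402 - 2P = 2P + 46 ⇒ 1356 = 4P ⇒ P = 339, q = 724.
With the change applied: demand qd = 1402 - 2P, supply qs = 2P + 26.
Clearing the new market: 1402 - 2P = 2P + 26, so P = 344 and q = 714.
ΔP = 344 − 339 = +5.

+5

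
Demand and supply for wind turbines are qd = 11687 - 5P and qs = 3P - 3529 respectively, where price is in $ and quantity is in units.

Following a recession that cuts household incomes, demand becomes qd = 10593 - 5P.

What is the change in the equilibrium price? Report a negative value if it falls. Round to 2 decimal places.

-136.75

Before the shock: 11687 - 5P = 3P - 3529 ⇒ 15216 = 8P ⇒ P = 1902, q = 2177.
With the change applied: demand qd = 10593 - 5P, supply qs = 3P - 3529.
Setting them equal: 10593 - 5P = 3P - 3529 → 14122 = 8P, so P = 1765.25 and q = 1766.75.
ΔP = 1765.25 − 1902 = -136.75.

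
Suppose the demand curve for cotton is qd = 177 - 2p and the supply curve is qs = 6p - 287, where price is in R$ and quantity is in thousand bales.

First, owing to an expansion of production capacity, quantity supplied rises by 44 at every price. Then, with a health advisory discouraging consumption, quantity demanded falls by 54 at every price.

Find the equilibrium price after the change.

Initially, 177 - 2p = 6p - 287, so 464 = 8p and p = 58, q = 61.
The new curves are qd = 123 - 2p (demand) and qs = 6p - 243 (supply).
Equate the new curves: 123 - 2p = 6p - 243, giving 366 = 8p, p = 45.75, q = 31.5.

45.75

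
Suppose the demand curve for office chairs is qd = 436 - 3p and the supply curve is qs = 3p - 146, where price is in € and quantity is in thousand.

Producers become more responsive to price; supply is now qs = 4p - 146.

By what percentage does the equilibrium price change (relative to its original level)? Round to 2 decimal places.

-14.29

Initially, 436 - 3p = 3p - 146, so 582 = 6p and p = 97, q = 145.
After the shift, demand is qd = 436 - 3p and supply is qs = 4p - 146.
Equate the new curves: 436 - 3p = 4p - 146, giving 582 = 7p, p = 582/7 ≈ 83.1429, q = 1306/7 ≈ 186.5714.
%Δp = (83.1429 − 97) / 97 × 100 = -14.29%.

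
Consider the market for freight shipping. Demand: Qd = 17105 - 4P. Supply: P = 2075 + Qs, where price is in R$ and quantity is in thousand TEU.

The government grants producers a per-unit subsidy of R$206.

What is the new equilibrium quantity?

Solve the original market: 17105 - 4P = P - 2075, hence P = 3836 and Q = 1761.
Since sellers receive the price plus the subsidy, the effective supply curve becomes Qs = P - 1869.
Setting them equal: 17105 - 4P = P - 1869 → 18974 = 5P, so P = 3794.8 and Q = 1925.8.

1925.8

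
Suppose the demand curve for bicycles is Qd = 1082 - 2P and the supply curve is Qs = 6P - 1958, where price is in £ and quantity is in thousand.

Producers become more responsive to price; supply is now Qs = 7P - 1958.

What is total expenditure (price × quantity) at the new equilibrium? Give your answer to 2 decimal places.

Solve the original market: 1082 - 2P = 6P - 1958, hence P = 380 and Q = 322.
After the shift, demand is Qd = 1082 - 2P and supply is Qs = 7P - 1958.
Setting them equal: 1082 - 2P = 7P - 1958 → 3040 = 9P, so P = 3040/9 ≈ 337.7778 and Q = 3658/9 ≈ 406.4444.
New expenditure = 337.7778 × 406.4444 = 137287.90.

137287.90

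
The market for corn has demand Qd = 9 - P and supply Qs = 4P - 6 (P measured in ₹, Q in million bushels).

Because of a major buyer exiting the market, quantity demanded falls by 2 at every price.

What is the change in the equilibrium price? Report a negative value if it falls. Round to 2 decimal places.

Before the shock: 9 - P = 4P - 6 ⇒ 15 = 5P ⇒ P = 3, Q = 6.
After the shift, demand is Qd = 7 - P and supply is Qs = 4P - 6.
New equilibrium: 7 - P = 4P - 6 ⇒ 13 = 5P ⇒ P = 2.6, Q = 4.4.
ΔP = 2.6 − 3 = -0.40.

-0.40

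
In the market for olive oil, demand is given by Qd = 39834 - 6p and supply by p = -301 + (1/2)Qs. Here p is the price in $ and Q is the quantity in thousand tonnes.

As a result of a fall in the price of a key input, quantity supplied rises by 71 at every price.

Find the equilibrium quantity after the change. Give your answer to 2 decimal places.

10463.25

Solve the original market: 39834 - 6p = 2p + 602, hence p = 4904 and Q = 10410.
With the change applied: demand Qd = 39834 - 6p, supply Qs = 2p + 673.
Clearing the new market: 39834 - 6p = 2p + 673, so p = 4895.125 and Q = 10463.25.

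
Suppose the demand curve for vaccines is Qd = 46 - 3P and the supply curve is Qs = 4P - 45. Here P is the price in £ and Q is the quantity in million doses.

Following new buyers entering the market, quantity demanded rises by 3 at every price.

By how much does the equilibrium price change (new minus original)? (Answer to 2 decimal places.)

+0.43

Before the shock: 46 - 3P = 4P - 45 ⇒ 91 = 7P ⇒ P = 13, Q = 7.
With the change applied: demand Qd = 49 - 3P, supply Qs = 4P - 45.
Clearing the new market: 49 - 3P = 4P - 45, so P = 94/7 ≈ 13.4286 and Q = 61/7 ≈ 8.7143.
ΔP = 13.4286 − 13 = +0.43.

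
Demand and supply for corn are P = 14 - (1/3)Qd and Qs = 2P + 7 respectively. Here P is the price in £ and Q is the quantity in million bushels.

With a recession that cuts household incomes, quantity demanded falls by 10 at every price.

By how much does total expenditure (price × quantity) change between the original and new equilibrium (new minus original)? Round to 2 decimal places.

-62.00

Initially, 42 - 3P = 2P + 7, so 35 = 5P and P = 7, Q = 21.
The new curves are Qd = 32 - 3P (demand) and Qs = 2P + 7 (supply).
Setting them equal: 32 - 3P = 2P + 7 → 25 = 5P, so P = 5 and Q = 17.
Expenditure moves from 7×21 = 147 to 5×17 = 85; change = -62.00.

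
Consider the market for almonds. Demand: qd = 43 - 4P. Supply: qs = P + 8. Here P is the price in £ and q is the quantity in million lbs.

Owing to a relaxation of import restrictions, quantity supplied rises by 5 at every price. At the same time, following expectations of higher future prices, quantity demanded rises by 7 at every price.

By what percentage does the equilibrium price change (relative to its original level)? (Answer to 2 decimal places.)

+5.71

Before the shock: 43 - 4P = P + 8 ⇒ 35 = 5P ⇒ P = 7, q = 15.
With the change applied: demand qd = 50 - 4P, supply qs = P + 13.
Equate the new curves: 50 - 4P = P + 13, giving 37 = 5P, P = 7.4, q = 20.4.
%ΔP = (7.4 − 7) / 7 × 100 = +5.71%.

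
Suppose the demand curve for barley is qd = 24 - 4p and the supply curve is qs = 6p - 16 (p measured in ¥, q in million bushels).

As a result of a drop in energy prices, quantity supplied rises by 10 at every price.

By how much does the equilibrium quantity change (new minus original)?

+4

Original equilibrium: 24 - 4p = 6p - 16 gives 40 = 10p, so p = 4 and q = 8.
The new curves are qd = 24 - 4p (demand) and qs = 6p - 6 (supply).
Setting them equal: 24 - 4p = 6p - 6 → 30 = 10p, so p = 3 and q = 12.
Δq = 12 − 8 = +4.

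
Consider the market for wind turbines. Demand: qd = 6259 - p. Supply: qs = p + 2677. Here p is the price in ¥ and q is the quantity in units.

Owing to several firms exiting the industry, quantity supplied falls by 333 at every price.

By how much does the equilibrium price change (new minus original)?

+166.5

Before the shock: 6259 - p = p + 2677 ⇒ 3582 = 2p ⇒ p = 1791, q = 4468.
The shock moves the curves to qd = 6259 - p and qs = p + 2344.
New equilibrium: 6259 - p = p + 2344 ⇒ 3915 = 2p ⇒ p = 1957.5, q = 4301.5.
Δp = 1957.5 − 1791 = +166.5.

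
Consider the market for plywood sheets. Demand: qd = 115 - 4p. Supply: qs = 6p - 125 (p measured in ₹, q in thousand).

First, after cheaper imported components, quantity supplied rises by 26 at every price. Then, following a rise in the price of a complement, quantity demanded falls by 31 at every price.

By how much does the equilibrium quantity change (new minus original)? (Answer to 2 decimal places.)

Before the shock: 115 - 4p = 6p - 125 ⇒ 240 = 10p ⇒ p = 24, q = 19.
After the shift, demand is qd = 84 - 4p and supply is qs = 6p - 99.
Setting them equal: 84 - 4p = 6p - 99 → 183 = 10p, so p = 18.3 and q = 10.8.
Δq = 10.8 − 19 = -8.20.

-8.20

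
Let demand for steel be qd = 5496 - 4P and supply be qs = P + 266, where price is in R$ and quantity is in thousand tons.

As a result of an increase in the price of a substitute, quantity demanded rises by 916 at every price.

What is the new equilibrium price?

Initially, 5496 - 4P = P + 266, so 5230 = 5P and P = 1046, q = 1312.
After the shift, demand is qd = 6412 - 4P and supply is qs = P + 266.
Clearing the new market: 6412 - 4P = P + 266, so P = 1229.2 and q = 1495.2.

1229.2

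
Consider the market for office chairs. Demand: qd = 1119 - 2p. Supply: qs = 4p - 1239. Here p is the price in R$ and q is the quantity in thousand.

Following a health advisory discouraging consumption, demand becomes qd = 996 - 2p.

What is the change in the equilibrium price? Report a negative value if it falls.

-20.5

Initially, 1119 - 2p = 4p - 1239, so 2358 = 6p and p = 393, q = 333.
After the shift, demand is qd = 996 - 2p and supply is qs = 4p - 1239.
Setting them equal: 996 - 2p = 4p - 1239 → 2235 = 6p, so p = 372.5 and q = 251.
Δp = 372.5 − 393 = -20.5.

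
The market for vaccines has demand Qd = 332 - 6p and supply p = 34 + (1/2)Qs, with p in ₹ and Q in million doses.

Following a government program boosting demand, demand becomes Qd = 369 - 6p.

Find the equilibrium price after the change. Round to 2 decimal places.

Before the shock: 332 - 6p = 2p - 68 ⇒ 400 = 8p ⇒ p = 50, Q = 32.
With the change applied: demand Qd = 369 - 6p, supply Qs = 2p - 68.
New equilibrium: 369 - 6p = 2p - 68 ⇒ 437 = 8p ⇒ p = 54.625, Q = 41.25.

54.63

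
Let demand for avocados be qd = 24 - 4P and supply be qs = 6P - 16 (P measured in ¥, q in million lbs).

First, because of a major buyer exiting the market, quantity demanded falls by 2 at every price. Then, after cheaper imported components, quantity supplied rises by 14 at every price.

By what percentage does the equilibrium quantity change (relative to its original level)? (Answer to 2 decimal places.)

+55.00

Initially, 24 - 4P = 6P - 16, so 40 = 10P and P = 4, q = 8.
After the shift, demand is qd = 22 - 4P and supply is qs = 6P - 2.
New equilibrium: 22 - 4P = 6P - 2 ⇒ 24 = 10P ⇒ P = 2.4, q = 12.4.
%Δq = (12.4 − 8) / 8 × 100 = +55.00%.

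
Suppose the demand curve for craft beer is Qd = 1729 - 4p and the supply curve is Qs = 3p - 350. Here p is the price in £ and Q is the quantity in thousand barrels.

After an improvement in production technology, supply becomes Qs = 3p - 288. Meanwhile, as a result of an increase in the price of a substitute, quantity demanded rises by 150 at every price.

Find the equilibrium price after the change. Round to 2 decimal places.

309.57

Initially, 1729 - 4p = 3p - 350, so 2079 = 7p and p = 297, Q = 541.
The new curves are Qd = 1879 - 4p (demand) and Qs = 3p - 288 (supply).
Equate the new curves: 1879 - 4p = 3p - 288, giving 2167 = 7p, p = 2167/7 ≈ 309.5714, Q = 4485/7 ≈ 640.7143.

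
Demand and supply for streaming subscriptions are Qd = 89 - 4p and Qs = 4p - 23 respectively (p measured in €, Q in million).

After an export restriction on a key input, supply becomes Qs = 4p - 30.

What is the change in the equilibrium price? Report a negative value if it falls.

+0.875

Solve the original market: 89 - 4p = 4p - 23, hence p = 14 and Q = 33.
After the shift, demand is Qd = 89 - 4p and supply is Qs = 4p - 30.
Clearing the new market: 89 - 4p = 4p - 30, so p = 14.875 and Q = 29.5.
Δp = 14.875 − 14 = +0.875.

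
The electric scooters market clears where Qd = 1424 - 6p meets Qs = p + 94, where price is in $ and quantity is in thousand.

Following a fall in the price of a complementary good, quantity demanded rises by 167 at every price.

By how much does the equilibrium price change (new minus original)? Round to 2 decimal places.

+23.86

Before the shock: 1424 - 6p = p + 94 ⇒ 1330 = 7p ⇒ p = 190, Q = 284.
With the change applied: demand Qd = 1591 - 6p, supply Qs = p + 94.
Clearing the new market: 1591 - 6p = p + 94, so p = 1497/7 ≈ 213.8571 and Q = 2155/7 ≈ 307.8571.
Δp = 213.8571 − 190 = +23.86.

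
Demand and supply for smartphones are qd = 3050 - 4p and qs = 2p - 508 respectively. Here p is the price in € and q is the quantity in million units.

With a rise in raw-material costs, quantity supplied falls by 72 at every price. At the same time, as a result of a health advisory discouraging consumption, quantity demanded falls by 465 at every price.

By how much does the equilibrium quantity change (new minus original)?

-203

Initially, 3050 - 4p = 2p - 508, so 3558 = 6p and p = 593, q = 678.
With the change applied: demand qd = 2585 - 4p, supply qs = 2p - 580.
New equilibrium: 2585 - 4p = 2p - 580 ⇒ 3165 = 6p ⇒ p = 527.5, q = 475.
Δq = 475 − 678 = -203.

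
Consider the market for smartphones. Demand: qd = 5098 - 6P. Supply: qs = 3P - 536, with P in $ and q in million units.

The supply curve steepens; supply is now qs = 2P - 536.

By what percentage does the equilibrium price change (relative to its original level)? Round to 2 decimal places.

Solve the original market: 5098 - 6P = 3P - 536, hence P = 626 and q = 1342.
After the shift, demand is qd = 5098 - 6P and supply is qs = 2P - 536.
Setting them equal: 5098 - 6P = 2P - 536 → 5634 = 8P, so P = 704.25 and q = 872.5.
%ΔP = (704.25 − 626) / 626 × 100 = +12.50%.

+12.50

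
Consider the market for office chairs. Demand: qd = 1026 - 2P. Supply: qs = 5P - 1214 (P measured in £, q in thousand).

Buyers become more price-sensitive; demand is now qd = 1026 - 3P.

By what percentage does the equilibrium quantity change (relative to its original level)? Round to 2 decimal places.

Before the shock: 1026 - 2P = 5P - 1214 ⇒ 2240 = 7P ⇒ P = 320, q = 386.
After the shift, demand is qd = 1026 - 3P and supply is qs = 5P - 1214.
Clearing the new market: 1026 - 3P = 5P - 1214, so P = 280 and q = 186.
%Δq = (186 − 386) / 386 × 100 = -51.81%.

-51.81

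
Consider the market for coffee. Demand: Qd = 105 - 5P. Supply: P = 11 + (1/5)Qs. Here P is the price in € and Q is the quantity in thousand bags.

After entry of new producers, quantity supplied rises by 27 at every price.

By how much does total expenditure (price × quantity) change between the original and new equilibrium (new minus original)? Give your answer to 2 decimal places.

+112.05

Initially, 105 - 5P = 5P - 55, so 160 = 10P and P = 16, Q = 25.
With the change applied: demand Qd = 105 - 5P, supply Qs = 5P - 28.
New equilibrium: 105 - 5P = 5P - 28 ⇒ 133 = 10P ⇒ P = 13.3, Q = 38.5.
Expenditure moves from 16×25 = 400 to 13.3×38.5 = 512.05; change = +112.05.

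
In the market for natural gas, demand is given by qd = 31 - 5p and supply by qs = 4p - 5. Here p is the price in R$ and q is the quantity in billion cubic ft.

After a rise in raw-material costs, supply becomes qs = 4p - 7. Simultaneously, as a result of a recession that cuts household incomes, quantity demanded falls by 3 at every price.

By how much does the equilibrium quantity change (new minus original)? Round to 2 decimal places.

-2.44

Original equilibrium: 31 - 5p = 4p - 5 gives 36 = 9p, so p = 4 and q = 11.
The shock moves the curves to qd = 28 - 5p and qs = 4p - 7.
Clearing the new market: 28 - 5p = 4p - 7, so p = 35/9 ≈ 3.8889 and q = 77/9 ≈ 8.5556.
Δq = 8.5556 − 11 = -2.44.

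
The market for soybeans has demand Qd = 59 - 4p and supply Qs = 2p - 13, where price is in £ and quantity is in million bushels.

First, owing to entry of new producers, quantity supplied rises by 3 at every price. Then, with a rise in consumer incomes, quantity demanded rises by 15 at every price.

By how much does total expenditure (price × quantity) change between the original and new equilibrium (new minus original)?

+120

Original equilibrium: 59 - 4p = 2p - 13 gives 72 = 6p, so p = 12 and Q = 11.
After the shift, demand is Qd = 74 - 4p and supply is Qs = 2p - 10.
Clearing the new market: 74 - 4p = 2p - 10, so p = 14 and Q = 18.
Expenditure moves from 12×11 = 132 to 14×18 = 252; change = +120.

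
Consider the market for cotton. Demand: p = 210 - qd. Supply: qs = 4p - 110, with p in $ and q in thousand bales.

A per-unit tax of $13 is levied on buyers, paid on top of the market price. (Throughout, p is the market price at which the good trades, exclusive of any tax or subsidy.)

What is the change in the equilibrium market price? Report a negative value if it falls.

Solve the original market: 210 - p = 4p - 110, hence p = 64 and q = 146.
Since buyers pay the price plus the tax, the effective demand curve becomes qd = 197 - p.
Equate the new curves: 197 - p = 4p - 110, giving 307 = 5p, p = 61.4, q = 135.6.
Δp = 61.4 − 64 = -2.6.

-2.6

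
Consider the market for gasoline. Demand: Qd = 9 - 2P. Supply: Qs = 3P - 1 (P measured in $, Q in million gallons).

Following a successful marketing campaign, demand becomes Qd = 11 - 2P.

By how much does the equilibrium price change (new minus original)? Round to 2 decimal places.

Original equilibrium: 9 - 2P = 3P - 1 gives 10 = 5P, so P = 2 and Q = 5.
After the shift, demand is Qd = 11 - 2P and supply is Qs = 3P - 1.
Equate the new curves: 11 - 2P = 3P - 1, giving 12 = 5P, P = 2.4, Q = 6.2.
ΔP = 2.4 − 2 = +0.40.

+0.40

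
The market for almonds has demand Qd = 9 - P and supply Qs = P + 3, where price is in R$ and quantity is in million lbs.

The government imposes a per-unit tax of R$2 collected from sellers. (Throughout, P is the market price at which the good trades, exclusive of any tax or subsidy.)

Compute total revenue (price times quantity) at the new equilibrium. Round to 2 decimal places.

Original equilibrium: 9 - P = P + 3 gives 6 = 2P, so P = 3 and Q = 6.
Since sellers keep the price net of the tax, the effective supply curve becomes Qs = P + 1.
Clearing the new market: 9 - P = P + 1, so P = 4 and Q = 5.
New expenditure = 4 × 5 = 20.00.

20.00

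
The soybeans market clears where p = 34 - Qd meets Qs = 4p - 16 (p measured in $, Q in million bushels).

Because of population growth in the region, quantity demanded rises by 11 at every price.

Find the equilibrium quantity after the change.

Original equilibrium: 34 - p = 4p - 16 gives 50 = 5p, so p = 10 and Q = 24.
The shock moves the curves to Qd = 45 - p and Qs = 4p - 16.
Clearing the new market: 45 - p = 4p - 16, so p = 12.2 and Q = 32.8.

32.8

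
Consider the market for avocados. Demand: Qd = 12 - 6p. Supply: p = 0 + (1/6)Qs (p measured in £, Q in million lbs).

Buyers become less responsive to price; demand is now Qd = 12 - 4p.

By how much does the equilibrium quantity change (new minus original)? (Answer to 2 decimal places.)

Initially, 12 - 6p = 6p, so 12 = 12p and p = 1, Q = 6.
With the change applied: demand Qd = 12 - 4p, supply Qs = 6p.
Clearing the new market: 12 - 4p = 6p, so p = 1.2 and Q = 7.2.
ΔQ = 7.2 − 6 = +1.20.

+1.20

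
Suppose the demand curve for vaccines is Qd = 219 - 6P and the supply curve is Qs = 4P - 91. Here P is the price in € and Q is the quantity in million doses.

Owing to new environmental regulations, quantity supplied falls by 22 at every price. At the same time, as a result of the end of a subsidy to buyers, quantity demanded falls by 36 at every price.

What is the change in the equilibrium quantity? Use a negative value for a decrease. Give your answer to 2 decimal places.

Solve the original market: 219 - 6P = 4P - 91, hence P = 31 and Q = 33.
The shock moves the curves to Qd = 183 - 6P and Qs = 4P - 113.
Setting them equal: 183 - 6P = 4P - 113 → 296 = 10P, so P = 29.6 and Q = 5.4.
ΔQ = 5.4 − 33 = -27.60.

-27.60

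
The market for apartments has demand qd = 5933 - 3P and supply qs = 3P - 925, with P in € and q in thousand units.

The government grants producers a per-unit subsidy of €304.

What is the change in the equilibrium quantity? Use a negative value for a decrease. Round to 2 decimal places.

Solve the original market: 5933 - 3P = 3P - 925, hence P = 1143 and q = 2504.
Since sellers receive the price plus the subsidy, the effective supply curve becomes qs = 3P - 13.
Setting them equal: 5933 - 3P = 3P - 13 → 5946 = 6P, so P = 991 and q = 2960.
Δq = 2960 − 2504 = +456.00.

+456.00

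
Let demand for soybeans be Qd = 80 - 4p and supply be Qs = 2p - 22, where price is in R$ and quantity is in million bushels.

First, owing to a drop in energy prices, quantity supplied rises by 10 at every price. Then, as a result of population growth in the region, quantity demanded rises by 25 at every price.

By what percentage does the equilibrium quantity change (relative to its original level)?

+125

Solve the original market: 80 - 4p = 2p - 22, hence p = 17 and Q = 12.
After the shift, demand is Qd = 105 - 4p and supply is Qs = 2p - 12.
Setting them equal: 105 - 4p = 2p - 12 → 117 = 6p, so p = 19.5 and Q = 27.
%ΔQ = (27 − 12) / 12 × 100 = +125%.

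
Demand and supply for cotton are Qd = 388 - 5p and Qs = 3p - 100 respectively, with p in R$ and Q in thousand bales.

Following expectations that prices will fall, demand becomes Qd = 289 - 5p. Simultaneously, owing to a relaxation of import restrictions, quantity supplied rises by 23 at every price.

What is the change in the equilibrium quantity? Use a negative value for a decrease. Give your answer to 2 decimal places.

Initially, 388 - 5p = 3p - 100, so 488 = 8p and p = 61, Q = 83.
The new curves are Qd = 289 - 5p (demand) and Qs = 3p - 77 (supply).
New equilibrium: 289 - 5p = 3p - 77 ⇒ 366 = 8p ⇒ p = 45.75, Q = 60.25.
ΔQ = 60.25 − 83 = -22.75.

-22.75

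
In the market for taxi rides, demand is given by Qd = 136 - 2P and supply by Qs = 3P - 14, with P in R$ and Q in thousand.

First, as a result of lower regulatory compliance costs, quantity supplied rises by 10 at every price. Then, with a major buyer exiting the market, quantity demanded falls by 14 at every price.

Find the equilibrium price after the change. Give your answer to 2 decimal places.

25.20

Original equilibrium: 136 - 2P = 3P - 14 gives 150 = 5P, so P = 30 and Q = 76.
The new curves are Qd = 122 - 2P (demand) and Qs = 3P - 4 (supply).
New equilibrium: 122 - 2P = 3P - 4 ⇒ 126 = 5P ⇒ P = 25.2, Q = 71.6.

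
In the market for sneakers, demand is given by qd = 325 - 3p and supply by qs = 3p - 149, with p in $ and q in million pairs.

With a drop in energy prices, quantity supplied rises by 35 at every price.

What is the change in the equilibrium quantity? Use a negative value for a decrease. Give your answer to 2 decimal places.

+17.50

Solve the original market: 325 - 3p = 3p - 149, hence p = 79 and q = 88.
With the change applied: demand qd = 325 - 3p, supply qs = 3p - 114.
Clearing the new market: 325 - 3p = 3p - 114, so p = 439/6 ≈ 73.1667 and q = 105.5.
Δq = 105.5 − 88 = +17.50.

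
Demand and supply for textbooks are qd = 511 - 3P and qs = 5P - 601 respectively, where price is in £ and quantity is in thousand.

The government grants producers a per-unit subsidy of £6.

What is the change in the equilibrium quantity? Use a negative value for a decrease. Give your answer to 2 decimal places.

+11.25

Solve the original market: 511 - 3P = 5P - 601, hence P = 139 and q = 94.
Since sellers receive the price plus the subsidy, the effective supply curve becomes qs = 5P - 571.
Setting them equal: 511 - 3P = 5P - 571 → 1082 = 8P, so P = 135.25 and q = 105.25.
Δq = 105.25 − 94 = +11.25.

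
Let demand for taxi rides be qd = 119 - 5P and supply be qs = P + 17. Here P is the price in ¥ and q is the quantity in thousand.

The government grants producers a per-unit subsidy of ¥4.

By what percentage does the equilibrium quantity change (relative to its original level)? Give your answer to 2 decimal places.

+9.80

Initially, 119 - 5P = P + 17, so 102 = 6P and P = 17, q = 34.
Since sellers receive the price plus the subsidy, the effective supply curve becomes qs = P + 21.
Clearing the new market: 119 - 5P = P + 21, so P = 49/3 ≈ 16.3333 and q = 112/3 ≈ 37.3333.
%Δq = (37.3333 − 34) / 34 × 100 = +9.80%.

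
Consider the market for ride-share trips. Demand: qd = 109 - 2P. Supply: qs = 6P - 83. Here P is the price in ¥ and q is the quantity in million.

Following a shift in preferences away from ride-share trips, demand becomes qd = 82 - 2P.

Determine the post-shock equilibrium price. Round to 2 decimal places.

Before the shock: 109 - 2P = 6P - 83 ⇒ 192 = 8P ⇒ P = 24, q = 61.
After the shift, demand is qd = 82 - 2P and supply is qs = 6P - 83.
Equate the new curves: 82 - 2P = 6P - 83, giving 165 = 8P, P = 20.625, q = 40.75.

20.63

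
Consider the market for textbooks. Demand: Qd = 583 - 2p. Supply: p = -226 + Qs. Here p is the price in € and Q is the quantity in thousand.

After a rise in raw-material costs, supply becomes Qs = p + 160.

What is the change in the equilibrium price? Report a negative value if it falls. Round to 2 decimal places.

+22.00

Initially, 583 - 2p = p + 226, so 357 = 3p and p = 119, Q = 345.
After the shift, demand is Qd = 583 - 2p and supply is Qs = p + 160.
Equate the new curves: 583 - 2p = p + 160, giving 423 = 3p, p = 141, Q = 301.
Δp = 141 − 119 = +22.00.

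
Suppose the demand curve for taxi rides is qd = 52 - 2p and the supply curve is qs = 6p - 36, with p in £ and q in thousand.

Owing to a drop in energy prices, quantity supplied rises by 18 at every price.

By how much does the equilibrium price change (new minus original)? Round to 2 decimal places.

Solve the original market: 52 - 2p = 6p - 36, hence p = 11 and q = 30.
The new curves are qd = 52 - 2p (demand) and qs = 6p - 18 (supply).
Clearing the new market: 52 - 2p = 6p - 18, so p = 8.75 and q = 34.5.
Δp = 8.75 − 11 = -2.25.

-2.25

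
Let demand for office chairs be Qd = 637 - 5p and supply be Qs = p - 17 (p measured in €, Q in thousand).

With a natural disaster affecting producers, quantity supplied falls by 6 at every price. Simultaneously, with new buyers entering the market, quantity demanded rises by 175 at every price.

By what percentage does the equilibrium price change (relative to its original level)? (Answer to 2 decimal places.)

Before the shock: 637 - 5p = p - 17 ⇒ 654 = 6p ⇒ p = 109, Q = 92.
With the change applied: demand Qd = 812 - 5p, supply Qs = p - 23.
New equilibrium: 812 - 5p = p - 23 ⇒ 835 = 6p ⇒ p = 835/6 ≈ 139.1667, Q = 697/6 ≈ 116.1667.
%Δp = (139.1667 − 109) / 109 × 100 = +27.68%.

+27.68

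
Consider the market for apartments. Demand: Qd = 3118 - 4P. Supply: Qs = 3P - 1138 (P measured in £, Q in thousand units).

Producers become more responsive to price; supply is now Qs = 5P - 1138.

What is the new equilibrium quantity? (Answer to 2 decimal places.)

1226.44

Solve the original market: 3118 - 4P = 3P - 1138, hence P = 608 and Q = 686.
After the shift, demand is Qd = 3118 - 4P and supply is Qs = 5P - 1138.
Clearing the new market: 3118 - 4P = 5P - 1138, so P = 4256/9 ≈ 472.8889 and Q = 11038/9 ≈ 1226.4444.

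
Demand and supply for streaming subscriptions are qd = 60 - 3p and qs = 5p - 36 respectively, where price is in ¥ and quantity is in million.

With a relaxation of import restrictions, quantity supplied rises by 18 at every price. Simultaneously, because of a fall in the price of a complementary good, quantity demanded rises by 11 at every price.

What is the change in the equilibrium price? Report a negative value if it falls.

Solve the original market: 60 - 3p = 5p - 36, hence p = 12 and q = 24.
The new curves are qd = 71 - 3p (demand) and qs = 5p - 18 (supply).
Setting them equal: 71 - 3p = 5p - 18 → 89 = 8p, so p = 11.125 and q = 37.625.
Δp = 11.125 − 12 = -0.875.

-0.875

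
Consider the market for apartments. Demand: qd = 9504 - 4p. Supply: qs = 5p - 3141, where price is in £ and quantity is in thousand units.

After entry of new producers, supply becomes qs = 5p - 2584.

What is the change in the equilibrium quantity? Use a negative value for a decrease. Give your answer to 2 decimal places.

Original equilibrium: 9504 - 4p = 5p - 3141 gives 12645 = 9p, so p = 1405 and q = 3884.
The shock moves the curves to qd = 9504 - 4p and qs = 5p - 2584.
Clearing the new market: 9504 - 4p = 5p - 2584, so p = 12088/9 ≈ 1343.1111 and q = 37184/9 ≈ 4131.5556.
Δq = 4131.5556 − 3884 = +247.56.

+247.56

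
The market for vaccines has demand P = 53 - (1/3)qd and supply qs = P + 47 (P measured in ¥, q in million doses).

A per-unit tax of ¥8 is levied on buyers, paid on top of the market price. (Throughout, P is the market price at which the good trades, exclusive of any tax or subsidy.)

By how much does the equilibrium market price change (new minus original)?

Original equilibrium: 159 - 3P = P + 47 gives 112 = 4P, so P = 28 and q = 75.
Since buyers pay the price plus the tax, the effective demand curve becomes qd = 135 - 3P.
Equate the new curves: 135 - 3P = P + 47, giving 88 = 4P, P = 22, q = 69.
ΔP = 22 − 28 = -6.

-6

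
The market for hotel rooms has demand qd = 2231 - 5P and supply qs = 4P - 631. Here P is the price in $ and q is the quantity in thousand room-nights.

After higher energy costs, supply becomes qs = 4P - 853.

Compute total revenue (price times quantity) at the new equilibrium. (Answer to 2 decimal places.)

Original equilibrium: 2231 - 5P = 4P - 631 gives 2862 = 9P, so P = 318 and q = 641.
After the shift, demand is qd = 2231 - 5P and supply is qs = 4P - 853.
Equate the new curves: 2231 - 5P = 4P - 853, giving 3084 = 9P, P = 1028/3 ≈ 342.6667, q = 1553/3 ≈ 517.6667.
New expenditure = 342.6667 × 517.6667 = 177387.11.

177387.11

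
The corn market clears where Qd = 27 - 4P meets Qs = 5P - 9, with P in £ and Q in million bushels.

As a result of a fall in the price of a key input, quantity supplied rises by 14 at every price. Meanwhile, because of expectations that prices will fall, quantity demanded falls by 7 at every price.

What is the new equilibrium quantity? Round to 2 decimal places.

13.33

Initially, 27 - 4P = 5P - 9, so 36 = 9P and P = 4, Q = 11.
With the change applied: demand Qd = 20 - 4P, supply Qs = 5P + 5.
Setting them equal: 20 - 4P = 5P + 5 → 15 = 9P, so P = 5/3 ≈ 1.6667 and Q = 40/3 ≈ 13.3333.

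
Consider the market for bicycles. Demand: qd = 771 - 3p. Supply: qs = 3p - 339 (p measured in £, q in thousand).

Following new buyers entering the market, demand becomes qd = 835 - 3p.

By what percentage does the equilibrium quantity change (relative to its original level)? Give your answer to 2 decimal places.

+14.81

Before the shock: 771 - 3p = 3p - 339 ⇒ 1110 = 6p ⇒ p = 185, q = 216.
The new curves are qd = 835 - 3p (demand) and qs = 3p - 339 (supply).
Equate the new curves: 835 - 3p = 3p - 339, giving 1174 = 6p, p = 587/3 ≈ 195.6667, q = 248.
%Δq = (248 − 216) / 216 × 100 = +14.81%.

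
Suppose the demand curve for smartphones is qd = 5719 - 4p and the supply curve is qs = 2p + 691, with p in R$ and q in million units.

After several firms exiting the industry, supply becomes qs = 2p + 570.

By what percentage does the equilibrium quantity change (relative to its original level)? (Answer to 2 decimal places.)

-3.41

Original equilibrium: 5719 - 4p = 2p + 691 gives 5028 = 6p, so p = 838 and q = 2367.
The new curves are qd = 5719 - 4p (demand) and qs = 2p + 570 (supply).
Equate the new curves: 5719 - 4p = 2p + 570, giving 5149 = 6p, p = 5149/6 ≈ 858.1667, q = 6859/3 ≈ 2286.3333.
%Δq = (2286.3333 − 2367) / 2367 × 100 = -3.41%.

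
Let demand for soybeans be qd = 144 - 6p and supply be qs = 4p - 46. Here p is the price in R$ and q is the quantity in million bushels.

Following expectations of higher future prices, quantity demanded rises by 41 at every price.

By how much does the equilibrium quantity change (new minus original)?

+16.4

Before the shock: 144 - 6p = 4p - 46 ⇒ 190 = 10p ⇒ p = 19, q = 30.
With the change applied: demand qd = 185 - 6p, supply qs = 4p - 46.
New equilibrium: 185 - 6p = 4p - 46 ⇒ 231 = 10p ⇒ p = 23.1, q = 46.4.
Δq = 46.4 − 30 = +16.4.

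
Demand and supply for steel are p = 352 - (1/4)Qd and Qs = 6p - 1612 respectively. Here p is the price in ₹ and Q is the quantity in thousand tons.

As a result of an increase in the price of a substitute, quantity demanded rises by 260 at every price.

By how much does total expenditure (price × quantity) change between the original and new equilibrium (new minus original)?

Initially, 1408 - 4p = 6p - 1612, so 3020 = 10p and p = 302, Q = 200.
The new curves are Qd = 1668 - 4p (demand) and Qs = 6p - 1612 (supply).
Clearing the new market: 1668 - 4p = 6p - 1612, so p = 328 and Q = 356.
Expenditure moves from 302×200 = 60400 to 328×356 = 116768; change = +56368.

+56368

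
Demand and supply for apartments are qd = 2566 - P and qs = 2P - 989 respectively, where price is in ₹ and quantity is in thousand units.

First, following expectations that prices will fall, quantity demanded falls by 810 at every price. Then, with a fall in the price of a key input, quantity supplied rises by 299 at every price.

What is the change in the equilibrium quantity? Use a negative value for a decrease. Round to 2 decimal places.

-440.33

Solve the original market: 2566 - P = 2P - 989, hence P = 1185 and q = 1381.
With the change applied: demand qd = 1756 - P, supply qs = 2P - 690.
Setting them equal: 1756 - P = 2P - 690 → 2446 = 3P, so P = 2446/3 ≈ 815.3333 and q = 2822/3 ≈ 940.6667.
Δq = 940.6667 − 1381 = -440.33.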